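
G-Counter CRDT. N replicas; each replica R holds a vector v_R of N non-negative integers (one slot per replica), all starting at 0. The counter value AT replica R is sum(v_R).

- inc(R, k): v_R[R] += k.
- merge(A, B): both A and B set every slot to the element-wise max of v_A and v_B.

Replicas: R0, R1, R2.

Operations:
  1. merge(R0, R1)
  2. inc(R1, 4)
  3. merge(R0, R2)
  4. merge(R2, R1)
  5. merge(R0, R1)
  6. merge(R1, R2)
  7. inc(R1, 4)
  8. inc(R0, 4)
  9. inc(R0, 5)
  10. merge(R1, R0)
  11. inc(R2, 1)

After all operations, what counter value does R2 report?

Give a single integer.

Answer: 5

Derivation:
Op 1: merge R0<->R1 -> R0=(0,0,0) R1=(0,0,0)
Op 2: inc R1 by 4 -> R1=(0,4,0) value=4
Op 3: merge R0<->R2 -> R0=(0,0,0) R2=(0,0,0)
Op 4: merge R2<->R1 -> R2=(0,4,0) R1=(0,4,0)
Op 5: merge R0<->R1 -> R0=(0,4,0) R1=(0,4,0)
Op 6: merge R1<->R2 -> R1=(0,4,0) R2=(0,4,0)
Op 7: inc R1 by 4 -> R1=(0,8,0) value=8
Op 8: inc R0 by 4 -> R0=(4,4,0) value=8
Op 9: inc R0 by 5 -> R0=(9,4,0) value=13
Op 10: merge R1<->R0 -> R1=(9,8,0) R0=(9,8,0)
Op 11: inc R2 by 1 -> R2=(0,4,1) value=5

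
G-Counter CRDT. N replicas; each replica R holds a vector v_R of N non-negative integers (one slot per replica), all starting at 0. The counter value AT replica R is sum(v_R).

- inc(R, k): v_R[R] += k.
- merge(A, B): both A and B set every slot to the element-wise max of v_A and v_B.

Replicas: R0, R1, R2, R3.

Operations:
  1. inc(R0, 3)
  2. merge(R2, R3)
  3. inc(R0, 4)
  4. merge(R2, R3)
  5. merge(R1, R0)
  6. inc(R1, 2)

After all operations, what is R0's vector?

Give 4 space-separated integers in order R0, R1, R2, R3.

Answer: 7 0 0 0

Derivation:
Op 1: inc R0 by 3 -> R0=(3,0,0,0) value=3
Op 2: merge R2<->R3 -> R2=(0,0,0,0) R3=(0,0,0,0)
Op 3: inc R0 by 4 -> R0=(7,0,0,0) value=7
Op 4: merge R2<->R3 -> R2=(0,0,0,0) R3=(0,0,0,0)
Op 5: merge R1<->R0 -> R1=(7,0,0,0) R0=(7,0,0,0)
Op 6: inc R1 by 2 -> R1=(7,2,0,0) value=9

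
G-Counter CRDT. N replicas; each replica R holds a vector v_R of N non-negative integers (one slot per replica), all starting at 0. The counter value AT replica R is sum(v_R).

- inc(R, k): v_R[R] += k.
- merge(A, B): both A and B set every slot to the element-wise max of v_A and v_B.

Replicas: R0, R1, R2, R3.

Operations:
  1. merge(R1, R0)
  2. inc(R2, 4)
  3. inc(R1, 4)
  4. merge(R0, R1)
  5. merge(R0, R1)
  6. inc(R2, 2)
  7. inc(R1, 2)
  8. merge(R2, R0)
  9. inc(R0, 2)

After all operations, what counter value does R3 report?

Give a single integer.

Op 1: merge R1<->R0 -> R1=(0,0,0,0) R0=(0,0,0,0)
Op 2: inc R2 by 4 -> R2=(0,0,4,0) value=4
Op 3: inc R1 by 4 -> R1=(0,4,0,0) value=4
Op 4: merge R0<->R1 -> R0=(0,4,0,0) R1=(0,4,0,0)
Op 5: merge R0<->R1 -> R0=(0,4,0,0) R1=(0,4,0,0)
Op 6: inc R2 by 2 -> R2=(0,0,6,0) value=6
Op 7: inc R1 by 2 -> R1=(0,6,0,0) value=6
Op 8: merge R2<->R0 -> R2=(0,4,6,0) R0=(0,4,6,0)
Op 9: inc R0 by 2 -> R0=(2,4,6,0) value=12

Answer: 0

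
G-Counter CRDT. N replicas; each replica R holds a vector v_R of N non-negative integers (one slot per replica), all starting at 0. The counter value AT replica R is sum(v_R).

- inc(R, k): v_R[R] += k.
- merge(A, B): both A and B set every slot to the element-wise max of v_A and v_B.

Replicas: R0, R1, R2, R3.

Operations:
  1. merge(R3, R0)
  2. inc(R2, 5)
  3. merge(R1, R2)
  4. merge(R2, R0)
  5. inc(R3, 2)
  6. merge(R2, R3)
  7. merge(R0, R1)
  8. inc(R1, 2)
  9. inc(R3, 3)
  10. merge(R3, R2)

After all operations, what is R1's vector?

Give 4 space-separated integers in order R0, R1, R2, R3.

Op 1: merge R3<->R0 -> R3=(0,0,0,0) R0=(0,0,0,0)
Op 2: inc R2 by 5 -> R2=(0,0,5,0) value=5
Op 3: merge R1<->R2 -> R1=(0,0,5,0) R2=(0,0,5,0)
Op 4: merge R2<->R0 -> R2=(0,0,5,0) R0=(0,0,5,0)
Op 5: inc R3 by 2 -> R3=(0,0,0,2) value=2
Op 6: merge R2<->R3 -> R2=(0,0,5,2) R3=(0,0,5,2)
Op 7: merge R0<->R1 -> R0=(0,0,5,0) R1=(0,0,5,0)
Op 8: inc R1 by 2 -> R1=(0,2,5,0) value=7
Op 9: inc R3 by 3 -> R3=(0,0,5,5) value=10
Op 10: merge R3<->R2 -> R3=(0,0,5,5) R2=(0,0,5,5)

Answer: 0 2 5 0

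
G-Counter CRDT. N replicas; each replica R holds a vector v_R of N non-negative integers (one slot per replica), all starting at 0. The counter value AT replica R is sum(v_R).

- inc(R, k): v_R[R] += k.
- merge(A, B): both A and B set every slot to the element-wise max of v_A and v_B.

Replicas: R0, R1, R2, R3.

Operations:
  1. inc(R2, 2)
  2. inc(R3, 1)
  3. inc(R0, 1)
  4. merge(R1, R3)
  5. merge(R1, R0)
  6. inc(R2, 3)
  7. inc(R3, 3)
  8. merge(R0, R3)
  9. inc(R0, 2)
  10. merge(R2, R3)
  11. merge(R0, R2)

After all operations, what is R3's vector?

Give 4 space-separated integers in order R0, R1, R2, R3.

Op 1: inc R2 by 2 -> R2=(0,0,2,0) value=2
Op 2: inc R3 by 1 -> R3=(0,0,0,1) value=1
Op 3: inc R0 by 1 -> R0=(1,0,0,0) value=1
Op 4: merge R1<->R3 -> R1=(0,0,0,1) R3=(0,0,0,1)
Op 5: merge R1<->R0 -> R1=(1,0,0,1) R0=(1,0,0,1)
Op 6: inc R2 by 3 -> R2=(0,0,5,0) value=5
Op 7: inc R3 by 3 -> R3=(0,0,0,4) value=4
Op 8: merge R0<->R3 -> R0=(1,0,0,4) R3=(1,0,0,4)
Op 9: inc R0 by 2 -> R0=(3,0,0,4) value=7
Op 10: merge R2<->R3 -> R2=(1,0,5,4) R3=(1,0,5,4)
Op 11: merge R0<->R2 -> R0=(3,0,5,4) R2=(3,0,5,4)

Answer: 1 0 5 4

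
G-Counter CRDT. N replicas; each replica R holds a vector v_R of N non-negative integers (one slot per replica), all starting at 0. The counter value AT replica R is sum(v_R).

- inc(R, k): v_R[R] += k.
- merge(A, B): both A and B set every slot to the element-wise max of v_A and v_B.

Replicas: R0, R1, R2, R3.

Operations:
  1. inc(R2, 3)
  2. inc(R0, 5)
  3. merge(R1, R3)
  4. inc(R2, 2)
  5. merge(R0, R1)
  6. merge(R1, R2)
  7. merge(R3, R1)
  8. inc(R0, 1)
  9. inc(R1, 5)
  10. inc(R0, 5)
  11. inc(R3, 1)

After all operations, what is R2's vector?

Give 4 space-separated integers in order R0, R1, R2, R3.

Answer: 5 0 5 0

Derivation:
Op 1: inc R2 by 3 -> R2=(0,0,3,0) value=3
Op 2: inc R0 by 5 -> R0=(5,0,0,0) value=5
Op 3: merge R1<->R3 -> R1=(0,0,0,0) R3=(0,0,0,0)
Op 4: inc R2 by 2 -> R2=(0,0,5,0) value=5
Op 5: merge R0<->R1 -> R0=(5,0,0,0) R1=(5,0,0,0)
Op 6: merge R1<->R2 -> R1=(5,0,5,0) R2=(5,0,5,0)
Op 7: merge R3<->R1 -> R3=(5,0,5,0) R1=(5,0,5,0)
Op 8: inc R0 by 1 -> R0=(6,0,0,0) value=6
Op 9: inc R1 by 5 -> R1=(5,5,5,0) value=15
Op 10: inc R0 by 5 -> R0=(11,0,0,0) value=11
Op 11: inc R3 by 1 -> R3=(5,0,5,1) value=11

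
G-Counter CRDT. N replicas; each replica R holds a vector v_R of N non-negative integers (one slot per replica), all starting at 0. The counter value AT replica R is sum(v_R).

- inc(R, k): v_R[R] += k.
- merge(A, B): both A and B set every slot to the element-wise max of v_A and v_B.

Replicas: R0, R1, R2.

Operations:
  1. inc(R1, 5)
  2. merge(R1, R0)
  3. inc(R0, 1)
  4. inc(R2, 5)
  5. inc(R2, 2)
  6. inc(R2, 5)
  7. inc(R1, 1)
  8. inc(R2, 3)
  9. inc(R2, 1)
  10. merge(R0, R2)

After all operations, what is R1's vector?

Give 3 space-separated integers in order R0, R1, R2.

Answer: 0 6 0

Derivation:
Op 1: inc R1 by 5 -> R1=(0,5,0) value=5
Op 2: merge R1<->R0 -> R1=(0,5,0) R0=(0,5,0)
Op 3: inc R0 by 1 -> R0=(1,5,0) value=6
Op 4: inc R2 by 5 -> R2=(0,0,5) value=5
Op 5: inc R2 by 2 -> R2=(0,0,7) value=7
Op 6: inc R2 by 5 -> R2=(0,0,12) value=12
Op 7: inc R1 by 1 -> R1=(0,6,0) value=6
Op 8: inc R2 by 3 -> R2=(0,0,15) value=15
Op 9: inc R2 by 1 -> R2=(0,0,16) value=16
Op 10: merge R0<->R2 -> R0=(1,5,16) R2=(1,5,16)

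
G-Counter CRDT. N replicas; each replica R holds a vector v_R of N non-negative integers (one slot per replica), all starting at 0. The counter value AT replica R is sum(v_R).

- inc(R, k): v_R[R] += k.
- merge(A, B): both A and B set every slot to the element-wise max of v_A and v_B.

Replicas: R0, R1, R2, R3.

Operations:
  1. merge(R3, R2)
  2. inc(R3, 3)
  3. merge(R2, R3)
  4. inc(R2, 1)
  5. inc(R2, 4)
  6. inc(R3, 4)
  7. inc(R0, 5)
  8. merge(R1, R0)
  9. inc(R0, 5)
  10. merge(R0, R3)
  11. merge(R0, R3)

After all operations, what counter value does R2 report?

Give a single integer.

Answer: 8

Derivation:
Op 1: merge R3<->R2 -> R3=(0,0,0,0) R2=(0,0,0,0)
Op 2: inc R3 by 3 -> R3=(0,0,0,3) value=3
Op 3: merge R2<->R3 -> R2=(0,0,0,3) R3=(0,0,0,3)
Op 4: inc R2 by 1 -> R2=(0,0,1,3) value=4
Op 5: inc R2 by 4 -> R2=(0,0,5,3) value=8
Op 6: inc R3 by 4 -> R3=(0,0,0,7) value=7
Op 7: inc R0 by 5 -> R0=(5,0,0,0) value=5
Op 8: merge R1<->R0 -> R1=(5,0,0,0) R0=(5,0,0,0)
Op 9: inc R0 by 5 -> R0=(10,0,0,0) value=10
Op 10: merge R0<->R3 -> R0=(10,0,0,7) R3=(10,0,0,7)
Op 11: merge R0<->R3 -> R0=(10,0,0,7) R3=(10,0,0,7)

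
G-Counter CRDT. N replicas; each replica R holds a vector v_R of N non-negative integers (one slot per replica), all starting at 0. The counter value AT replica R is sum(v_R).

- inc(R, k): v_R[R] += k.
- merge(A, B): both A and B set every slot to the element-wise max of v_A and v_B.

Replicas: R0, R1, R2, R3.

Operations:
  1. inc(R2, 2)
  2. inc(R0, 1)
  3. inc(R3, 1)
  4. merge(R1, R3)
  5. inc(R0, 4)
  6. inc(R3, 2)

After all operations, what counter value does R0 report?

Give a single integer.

Op 1: inc R2 by 2 -> R2=(0,0,2,0) value=2
Op 2: inc R0 by 1 -> R0=(1,0,0,0) value=1
Op 3: inc R3 by 1 -> R3=(0,0,0,1) value=1
Op 4: merge R1<->R3 -> R1=(0,0,0,1) R3=(0,0,0,1)
Op 5: inc R0 by 4 -> R0=(5,0,0,0) value=5
Op 6: inc R3 by 2 -> R3=(0,0,0,3) value=3

Answer: 5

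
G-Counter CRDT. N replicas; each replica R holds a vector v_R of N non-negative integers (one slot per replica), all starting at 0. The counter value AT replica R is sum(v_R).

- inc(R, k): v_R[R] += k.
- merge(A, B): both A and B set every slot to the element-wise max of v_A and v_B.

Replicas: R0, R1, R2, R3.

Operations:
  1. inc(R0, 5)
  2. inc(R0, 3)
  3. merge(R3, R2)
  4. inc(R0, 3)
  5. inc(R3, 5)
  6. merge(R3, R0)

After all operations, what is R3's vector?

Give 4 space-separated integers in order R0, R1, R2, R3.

Answer: 11 0 0 5

Derivation:
Op 1: inc R0 by 5 -> R0=(5,0,0,0) value=5
Op 2: inc R0 by 3 -> R0=(8,0,0,0) value=8
Op 3: merge R3<->R2 -> R3=(0,0,0,0) R2=(0,0,0,0)
Op 4: inc R0 by 3 -> R0=(11,0,0,0) value=11
Op 5: inc R3 by 5 -> R3=(0,0,0,5) value=5
Op 6: merge R3<->R0 -> R3=(11,0,0,5) R0=(11,0,0,5)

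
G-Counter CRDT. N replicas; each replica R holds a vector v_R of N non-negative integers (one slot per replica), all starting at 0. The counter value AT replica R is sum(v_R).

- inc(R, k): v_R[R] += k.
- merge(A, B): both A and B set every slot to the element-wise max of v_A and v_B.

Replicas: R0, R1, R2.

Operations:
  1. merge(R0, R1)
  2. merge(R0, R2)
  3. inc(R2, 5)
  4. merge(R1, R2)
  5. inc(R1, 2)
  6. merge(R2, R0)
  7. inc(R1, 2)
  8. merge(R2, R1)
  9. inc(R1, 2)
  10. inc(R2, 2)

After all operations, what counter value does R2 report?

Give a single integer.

Answer: 11

Derivation:
Op 1: merge R0<->R1 -> R0=(0,0,0) R1=(0,0,0)
Op 2: merge R0<->R2 -> R0=(0,0,0) R2=(0,0,0)
Op 3: inc R2 by 5 -> R2=(0,0,5) value=5
Op 4: merge R1<->R2 -> R1=(0,0,5) R2=(0,0,5)
Op 5: inc R1 by 2 -> R1=(0,2,5) value=7
Op 6: merge R2<->R0 -> R2=(0,0,5) R0=(0,0,5)
Op 7: inc R1 by 2 -> R1=(0,4,5) value=9
Op 8: merge R2<->R1 -> R2=(0,4,5) R1=(0,4,5)
Op 9: inc R1 by 2 -> R1=(0,6,5) value=11
Op 10: inc R2 by 2 -> R2=(0,4,7) value=11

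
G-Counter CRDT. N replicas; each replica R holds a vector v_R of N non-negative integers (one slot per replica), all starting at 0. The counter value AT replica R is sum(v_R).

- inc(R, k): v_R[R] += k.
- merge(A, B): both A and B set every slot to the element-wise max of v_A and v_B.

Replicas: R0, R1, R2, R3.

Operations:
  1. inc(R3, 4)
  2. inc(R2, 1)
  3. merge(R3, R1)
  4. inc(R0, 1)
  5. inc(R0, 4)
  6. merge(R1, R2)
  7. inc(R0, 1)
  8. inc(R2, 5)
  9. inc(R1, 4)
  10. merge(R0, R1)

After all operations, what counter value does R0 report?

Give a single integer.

Answer: 15

Derivation:
Op 1: inc R3 by 4 -> R3=(0,0,0,4) value=4
Op 2: inc R2 by 1 -> R2=(0,0,1,0) value=1
Op 3: merge R3<->R1 -> R3=(0,0,0,4) R1=(0,0,0,4)
Op 4: inc R0 by 1 -> R0=(1,0,0,0) value=1
Op 5: inc R0 by 4 -> R0=(5,0,0,0) value=5
Op 6: merge R1<->R2 -> R1=(0,0,1,4) R2=(0,0,1,4)
Op 7: inc R0 by 1 -> R0=(6,0,0,0) value=6
Op 8: inc R2 by 5 -> R2=(0,0,6,4) value=10
Op 9: inc R1 by 4 -> R1=(0,4,1,4) value=9
Op 10: merge R0<->R1 -> R0=(6,4,1,4) R1=(6,4,1,4)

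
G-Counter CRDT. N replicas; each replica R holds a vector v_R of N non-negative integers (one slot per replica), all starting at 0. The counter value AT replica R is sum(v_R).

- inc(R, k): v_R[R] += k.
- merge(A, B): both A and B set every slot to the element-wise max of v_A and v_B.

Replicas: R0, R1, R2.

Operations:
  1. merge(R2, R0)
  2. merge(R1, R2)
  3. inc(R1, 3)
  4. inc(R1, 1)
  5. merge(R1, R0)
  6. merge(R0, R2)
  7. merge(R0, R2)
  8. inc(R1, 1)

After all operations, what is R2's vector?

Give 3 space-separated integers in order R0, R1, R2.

Answer: 0 4 0

Derivation:
Op 1: merge R2<->R0 -> R2=(0,0,0) R0=(0,0,0)
Op 2: merge R1<->R2 -> R1=(0,0,0) R2=(0,0,0)
Op 3: inc R1 by 3 -> R1=(0,3,0) value=3
Op 4: inc R1 by 1 -> R1=(0,4,0) value=4
Op 5: merge R1<->R0 -> R1=(0,4,0) R0=(0,4,0)
Op 6: merge R0<->R2 -> R0=(0,4,0) R2=(0,4,0)
Op 7: merge R0<->R2 -> R0=(0,4,0) R2=(0,4,0)
Op 8: inc R1 by 1 -> R1=(0,5,0) value=5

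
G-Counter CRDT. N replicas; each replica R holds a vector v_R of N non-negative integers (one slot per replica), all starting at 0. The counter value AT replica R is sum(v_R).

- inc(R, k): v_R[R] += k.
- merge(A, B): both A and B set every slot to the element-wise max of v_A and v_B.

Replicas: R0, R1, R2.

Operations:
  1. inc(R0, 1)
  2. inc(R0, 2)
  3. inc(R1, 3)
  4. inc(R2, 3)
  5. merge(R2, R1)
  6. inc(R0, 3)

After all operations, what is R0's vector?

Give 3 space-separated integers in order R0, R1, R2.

Op 1: inc R0 by 1 -> R0=(1,0,0) value=1
Op 2: inc R0 by 2 -> R0=(3,0,0) value=3
Op 3: inc R1 by 3 -> R1=(0,3,0) value=3
Op 4: inc R2 by 3 -> R2=(0,0,3) value=3
Op 5: merge R2<->R1 -> R2=(0,3,3) R1=(0,3,3)
Op 6: inc R0 by 3 -> R0=(6,0,0) value=6

Answer: 6 0 0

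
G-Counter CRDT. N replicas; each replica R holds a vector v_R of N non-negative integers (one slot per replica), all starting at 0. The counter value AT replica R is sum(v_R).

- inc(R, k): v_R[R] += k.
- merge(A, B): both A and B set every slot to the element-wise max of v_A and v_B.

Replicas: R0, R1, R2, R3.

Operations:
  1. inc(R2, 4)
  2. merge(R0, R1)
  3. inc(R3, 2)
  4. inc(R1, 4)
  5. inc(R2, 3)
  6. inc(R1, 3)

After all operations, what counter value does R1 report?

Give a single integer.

Op 1: inc R2 by 4 -> R2=(0,0,4,0) value=4
Op 2: merge R0<->R1 -> R0=(0,0,0,0) R1=(0,0,0,0)
Op 3: inc R3 by 2 -> R3=(0,0,0,2) value=2
Op 4: inc R1 by 4 -> R1=(0,4,0,0) value=4
Op 5: inc R2 by 3 -> R2=(0,0,7,0) value=7
Op 6: inc R1 by 3 -> R1=(0,7,0,0) value=7

Answer: 7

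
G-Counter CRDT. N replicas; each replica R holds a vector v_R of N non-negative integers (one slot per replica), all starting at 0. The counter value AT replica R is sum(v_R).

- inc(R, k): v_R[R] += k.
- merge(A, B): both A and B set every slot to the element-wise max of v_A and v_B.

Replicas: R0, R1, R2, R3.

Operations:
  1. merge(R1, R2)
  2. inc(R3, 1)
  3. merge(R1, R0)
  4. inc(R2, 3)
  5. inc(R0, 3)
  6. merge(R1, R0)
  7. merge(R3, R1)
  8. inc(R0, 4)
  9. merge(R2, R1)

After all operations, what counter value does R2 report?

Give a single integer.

Answer: 7

Derivation:
Op 1: merge R1<->R2 -> R1=(0,0,0,0) R2=(0,0,0,0)
Op 2: inc R3 by 1 -> R3=(0,0,0,1) value=1
Op 3: merge R1<->R0 -> R1=(0,0,0,0) R0=(0,0,0,0)
Op 4: inc R2 by 3 -> R2=(0,0,3,0) value=3
Op 5: inc R0 by 3 -> R0=(3,0,0,0) value=3
Op 6: merge R1<->R0 -> R1=(3,0,0,0) R0=(3,0,0,0)
Op 7: merge R3<->R1 -> R3=(3,0,0,1) R1=(3,0,0,1)
Op 8: inc R0 by 4 -> R0=(7,0,0,0) value=7
Op 9: merge R2<->R1 -> R2=(3,0,3,1) R1=(3,0,3,1)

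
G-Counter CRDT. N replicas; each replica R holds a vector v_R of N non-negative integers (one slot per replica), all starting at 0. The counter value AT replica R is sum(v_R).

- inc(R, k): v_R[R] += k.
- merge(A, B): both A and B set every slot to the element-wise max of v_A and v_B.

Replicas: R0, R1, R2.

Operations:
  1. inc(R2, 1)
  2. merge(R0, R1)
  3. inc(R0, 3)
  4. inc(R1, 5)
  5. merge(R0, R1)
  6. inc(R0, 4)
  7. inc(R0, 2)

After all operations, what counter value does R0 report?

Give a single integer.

Answer: 14

Derivation:
Op 1: inc R2 by 1 -> R2=(0,0,1) value=1
Op 2: merge R0<->R1 -> R0=(0,0,0) R1=(0,0,0)
Op 3: inc R0 by 3 -> R0=(3,0,0) value=3
Op 4: inc R1 by 5 -> R1=(0,5,0) value=5
Op 5: merge R0<->R1 -> R0=(3,5,0) R1=(3,5,0)
Op 6: inc R0 by 4 -> R0=(7,5,0) value=12
Op 7: inc R0 by 2 -> R0=(9,5,0) value=14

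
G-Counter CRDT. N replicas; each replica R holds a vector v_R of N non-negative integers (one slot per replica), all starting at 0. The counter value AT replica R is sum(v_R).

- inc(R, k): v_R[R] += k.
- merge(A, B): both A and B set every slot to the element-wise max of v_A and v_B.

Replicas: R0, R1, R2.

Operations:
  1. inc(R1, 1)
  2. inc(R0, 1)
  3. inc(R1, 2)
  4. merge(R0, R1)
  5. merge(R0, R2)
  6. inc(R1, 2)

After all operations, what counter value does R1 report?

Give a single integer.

Answer: 6

Derivation:
Op 1: inc R1 by 1 -> R1=(0,1,0) value=1
Op 2: inc R0 by 1 -> R0=(1,0,0) value=1
Op 3: inc R1 by 2 -> R1=(0,3,0) value=3
Op 4: merge R0<->R1 -> R0=(1,3,0) R1=(1,3,0)
Op 5: merge R0<->R2 -> R0=(1,3,0) R2=(1,3,0)
Op 6: inc R1 by 2 -> R1=(1,5,0) value=6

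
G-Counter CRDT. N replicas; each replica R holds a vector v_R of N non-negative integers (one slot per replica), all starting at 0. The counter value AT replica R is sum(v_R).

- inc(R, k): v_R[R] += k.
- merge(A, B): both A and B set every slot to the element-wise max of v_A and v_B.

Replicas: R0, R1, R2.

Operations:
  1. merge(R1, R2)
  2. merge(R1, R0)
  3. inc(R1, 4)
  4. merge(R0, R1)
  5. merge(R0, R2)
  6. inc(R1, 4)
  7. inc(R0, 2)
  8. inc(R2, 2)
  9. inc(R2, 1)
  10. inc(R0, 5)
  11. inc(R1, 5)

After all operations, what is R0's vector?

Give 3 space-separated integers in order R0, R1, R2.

Answer: 7 4 0

Derivation:
Op 1: merge R1<->R2 -> R1=(0,0,0) R2=(0,0,0)
Op 2: merge R1<->R0 -> R1=(0,0,0) R0=(0,0,0)
Op 3: inc R1 by 4 -> R1=(0,4,0) value=4
Op 4: merge R0<->R1 -> R0=(0,4,0) R1=(0,4,0)
Op 5: merge R0<->R2 -> R0=(0,4,0) R2=(0,4,0)
Op 6: inc R1 by 4 -> R1=(0,8,0) value=8
Op 7: inc R0 by 2 -> R0=(2,4,0) value=6
Op 8: inc R2 by 2 -> R2=(0,4,2) value=6
Op 9: inc R2 by 1 -> R2=(0,4,3) value=7
Op 10: inc R0 by 5 -> R0=(7,4,0) value=11
Op 11: inc R1 by 5 -> R1=(0,13,0) value=13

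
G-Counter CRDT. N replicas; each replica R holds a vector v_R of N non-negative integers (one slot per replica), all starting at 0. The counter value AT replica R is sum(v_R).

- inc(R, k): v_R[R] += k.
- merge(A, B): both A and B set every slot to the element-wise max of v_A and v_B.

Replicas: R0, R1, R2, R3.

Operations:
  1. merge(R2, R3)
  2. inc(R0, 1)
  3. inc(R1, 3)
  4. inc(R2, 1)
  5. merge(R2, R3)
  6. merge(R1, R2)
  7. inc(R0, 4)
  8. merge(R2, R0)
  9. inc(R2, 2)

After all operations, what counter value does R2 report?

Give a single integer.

Op 1: merge R2<->R3 -> R2=(0,0,0,0) R3=(0,0,0,0)
Op 2: inc R0 by 1 -> R0=(1,0,0,0) value=1
Op 3: inc R1 by 3 -> R1=(0,3,0,0) value=3
Op 4: inc R2 by 1 -> R2=(0,0,1,0) value=1
Op 5: merge R2<->R3 -> R2=(0,0,1,0) R3=(0,0,1,0)
Op 6: merge R1<->R2 -> R1=(0,3,1,0) R2=(0,3,1,0)
Op 7: inc R0 by 4 -> R0=(5,0,0,0) value=5
Op 8: merge R2<->R0 -> R2=(5,3,1,0) R0=(5,3,1,0)
Op 9: inc R2 by 2 -> R2=(5,3,3,0) value=11

Answer: 11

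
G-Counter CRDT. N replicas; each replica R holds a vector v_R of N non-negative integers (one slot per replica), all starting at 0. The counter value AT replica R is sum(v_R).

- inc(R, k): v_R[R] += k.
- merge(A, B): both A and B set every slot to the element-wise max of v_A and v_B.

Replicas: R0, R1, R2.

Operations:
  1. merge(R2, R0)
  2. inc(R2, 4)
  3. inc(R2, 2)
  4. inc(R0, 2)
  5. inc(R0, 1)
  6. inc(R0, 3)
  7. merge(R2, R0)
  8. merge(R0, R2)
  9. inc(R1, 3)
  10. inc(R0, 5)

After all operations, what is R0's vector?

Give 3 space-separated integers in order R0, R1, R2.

Op 1: merge R2<->R0 -> R2=(0,0,0) R0=(0,0,0)
Op 2: inc R2 by 4 -> R2=(0,0,4) value=4
Op 3: inc R2 by 2 -> R2=(0,0,6) value=6
Op 4: inc R0 by 2 -> R0=(2,0,0) value=2
Op 5: inc R0 by 1 -> R0=(3,0,0) value=3
Op 6: inc R0 by 3 -> R0=(6,0,0) value=6
Op 7: merge R2<->R0 -> R2=(6,0,6) R0=(6,0,6)
Op 8: merge R0<->R2 -> R0=(6,0,6) R2=(6,0,6)
Op 9: inc R1 by 3 -> R1=(0,3,0) value=3
Op 10: inc R0 by 5 -> R0=(11,0,6) value=17

Answer: 11 0 6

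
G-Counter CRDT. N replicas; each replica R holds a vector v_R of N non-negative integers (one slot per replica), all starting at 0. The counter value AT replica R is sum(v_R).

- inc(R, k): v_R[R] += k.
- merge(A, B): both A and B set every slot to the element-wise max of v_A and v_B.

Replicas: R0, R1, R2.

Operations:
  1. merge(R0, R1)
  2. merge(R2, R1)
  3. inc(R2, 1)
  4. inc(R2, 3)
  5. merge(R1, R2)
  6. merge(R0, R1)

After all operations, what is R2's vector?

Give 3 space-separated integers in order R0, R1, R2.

Answer: 0 0 4

Derivation:
Op 1: merge R0<->R1 -> R0=(0,0,0) R1=(0,0,0)
Op 2: merge R2<->R1 -> R2=(0,0,0) R1=(0,0,0)
Op 3: inc R2 by 1 -> R2=(0,0,1) value=1
Op 4: inc R2 by 3 -> R2=(0,0,4) value=4
Op 5: merge R1<->R2 -> R1=(0,0,4) R2=(0,0,4)
Op 6: merge R0<->R1 -> R0=(0,0,4) R1=(0,0,4)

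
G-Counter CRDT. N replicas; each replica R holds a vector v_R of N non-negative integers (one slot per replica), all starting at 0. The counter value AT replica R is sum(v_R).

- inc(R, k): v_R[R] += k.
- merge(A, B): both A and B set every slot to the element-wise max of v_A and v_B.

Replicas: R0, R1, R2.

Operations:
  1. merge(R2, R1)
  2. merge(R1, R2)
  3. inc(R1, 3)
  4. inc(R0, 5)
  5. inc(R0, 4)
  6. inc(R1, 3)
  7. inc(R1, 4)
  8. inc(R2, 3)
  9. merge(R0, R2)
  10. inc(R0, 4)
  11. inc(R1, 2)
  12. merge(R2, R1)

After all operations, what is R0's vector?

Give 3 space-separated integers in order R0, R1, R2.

Op 1: merge R2<->R1 -> R2=(0,0,0) R1=(0,0,0)
Op 2: merge R1<->R2 -> R1=(0,0,0) R2=(0,0,0)
Op 3: inc R1 by 3 -> R1=(0,3,0) value=3
Op 4: inc R0 by 5 -> R0=(5,0,0) value=5
Op 5: inc R0 by 4 -> R0=(9,0,0) value=9
Op 6: inc R1 by 3 -> R1=(0,6,0) value=6
Op 7: inc R1 by 4 -> R1=(0,10,0) value=10
Op 8: inc R2 by 3 -> R2=(0,0,3) value=3
Op 9: merge R0<->R2 -> R0=(9,0,3) R2=(9,0,3)
Op 10: inc R0 by 4 -> R0=(13,0,3) value=16
Op 11: inc R1 by 2 -> R1=(0,12,0) value=12
Op 12: merge R2<->R1 -> R2=(9,12,3) R1=(9,12,3)

Answer: 13 0 3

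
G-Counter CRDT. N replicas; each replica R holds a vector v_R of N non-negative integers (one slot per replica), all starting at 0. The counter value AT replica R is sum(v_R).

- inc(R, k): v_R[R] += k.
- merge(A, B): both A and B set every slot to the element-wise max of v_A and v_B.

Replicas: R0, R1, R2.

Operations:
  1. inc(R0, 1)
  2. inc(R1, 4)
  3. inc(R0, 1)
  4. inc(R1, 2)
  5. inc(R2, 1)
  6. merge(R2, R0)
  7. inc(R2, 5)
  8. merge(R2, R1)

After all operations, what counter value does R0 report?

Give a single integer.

Answer: 3

Derivation:
Op 1: inc R0 by 1 -> R0=(1,0,0) value=1
Op 2: inc R1 by 4 -> R1=(0,4,0) value=4
Op 3: inc R0 by 1 -> R0=(2,0,0) value=2
Op 4: inc R1 by 2 -> R1=(0,6,0) value=6
Op 5: inc R2 by 1 -> R2=(0,0,1) value=1
Op 6: merge R2<->R0 -> R2=(2,0,1) R0=(2,0,1)
Op 7: inc R2 by 5 -> R2=(2,0,6) value=8
Op 8: merge R2<->R1 -> R2=(2,6,6) R1=(2,6,6)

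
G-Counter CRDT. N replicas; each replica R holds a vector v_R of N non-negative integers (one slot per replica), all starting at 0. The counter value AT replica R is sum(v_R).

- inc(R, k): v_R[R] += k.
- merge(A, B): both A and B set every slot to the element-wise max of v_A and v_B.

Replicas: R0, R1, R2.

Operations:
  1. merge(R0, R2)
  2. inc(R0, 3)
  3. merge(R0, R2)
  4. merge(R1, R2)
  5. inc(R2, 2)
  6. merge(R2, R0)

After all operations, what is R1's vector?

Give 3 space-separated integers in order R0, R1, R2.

Answer: 3 0 0

Derivation:
Op 1: merge R0<->R2 -> R0=(0,0,0) R2=(0,0,0)
Op 2: inc R0 by 3 -> R0=(3,0,0) value=3
Op 3: merge R0<->R2 -> R0=(3,0,0) R2=(3,0,0)
Op 4: merge R1<->R2 -> R1=(3,0,0) R2=(3,0,0)
Op 5: inc R2 by 2 -> R2=(3,0,2) value=5
Op 6: merge R2<->R0 -> R2=(3,0,2) R0=(3,0,2)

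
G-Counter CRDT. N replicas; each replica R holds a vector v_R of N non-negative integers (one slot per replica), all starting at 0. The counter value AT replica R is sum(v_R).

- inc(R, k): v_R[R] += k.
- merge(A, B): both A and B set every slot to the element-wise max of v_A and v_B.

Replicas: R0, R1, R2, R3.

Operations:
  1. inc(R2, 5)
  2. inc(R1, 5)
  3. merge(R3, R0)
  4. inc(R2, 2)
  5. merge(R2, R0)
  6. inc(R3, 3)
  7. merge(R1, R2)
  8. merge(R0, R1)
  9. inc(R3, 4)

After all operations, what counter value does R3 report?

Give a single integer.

Op 1: inc R2 by 5 -> R2=(0,0,5,0) value=5
Op 2: inc R1 by 5 -> R1=(0,5,0,0) value=5
Op 3: merge R3<->R0 -> R3=(0,0,0,0) R0=(0,0,0,0)
Op 4: inc R2 by 2 -> R2=(0,0,7,0) value=7
Op 5: merge R2<->R0 -> R2=(0,0,7,0) R0=(0,0,7,0)
Op 6: inc R3 by 3 -> R3=(0,0,0,3) value=3
Op 7: merge R1<->R2 -> R1=(0,5,7,0) R2=(0,5,7,0)
Op 8: merge R0<->R1 -> R0=(0,5,7,0) R1=(0,5,7,0)
Op 9: inc R3 by 4 -> R3=(0,0,0,7) value=7

Answer: 7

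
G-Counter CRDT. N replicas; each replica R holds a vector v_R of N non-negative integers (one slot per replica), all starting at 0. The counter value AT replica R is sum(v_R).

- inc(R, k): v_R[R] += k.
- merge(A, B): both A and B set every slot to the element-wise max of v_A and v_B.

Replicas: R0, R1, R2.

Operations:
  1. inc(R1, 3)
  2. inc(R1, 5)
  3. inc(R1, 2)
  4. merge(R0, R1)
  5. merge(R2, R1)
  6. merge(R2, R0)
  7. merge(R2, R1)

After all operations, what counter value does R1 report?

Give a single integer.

Answer: 10

Derivation:
Op 1: inc R1 by 3 -> R1=(0,3,0) value=3
Op 2: inc R1 by 5 -> R1=(0,8,0) value=8
Op 3: inc R1 by 2 -> R1=(0,10,0) value=10
Op 4: merge R0<->R1 -> R0=(0,10,0) R1=(0,10,0)
Op 5: merge R2<->R1 -> R2=(0,10,0) R1=(0,10,0)
Op 6: merge R2<->R0 -> R2=(0,10,0) R0=(0,10,0)
Op 7: merge R2<->R1 -> R2=(0,10,0) R1=(0,10,0)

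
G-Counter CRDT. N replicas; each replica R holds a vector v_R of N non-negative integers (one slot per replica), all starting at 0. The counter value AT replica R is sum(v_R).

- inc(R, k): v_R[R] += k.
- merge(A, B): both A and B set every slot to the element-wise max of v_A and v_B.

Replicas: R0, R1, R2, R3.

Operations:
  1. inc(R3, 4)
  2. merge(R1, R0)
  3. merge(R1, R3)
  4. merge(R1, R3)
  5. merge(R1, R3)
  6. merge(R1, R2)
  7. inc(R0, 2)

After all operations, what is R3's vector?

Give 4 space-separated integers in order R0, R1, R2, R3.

Op 1: inc R3 by 4 -> R3=(0,0,0,4) value=4
Op 2: merge R1<->R0 -> R1=(0,0,0,0) R0=(0,0,0,0)
Op 3: merge R1<->R3 -> R1=(0,0,0,4) R3=(0,0,0,4)
Op 4: merge R1<->R3 -> R1=(0,0,0,4) R3=(0,0,0,4)
Op 5: merge R1<->R3 -> R1=(0,0,0,4) R3=(0,0,0,4)
Op 6: merge R1<->R2 -> R1=(0,0,0,4) R2=(0,0,0,4)
Op 7: inc R0 by 2 -> R0=(2,0,0,0) value=2

Answer: 0 0 0 4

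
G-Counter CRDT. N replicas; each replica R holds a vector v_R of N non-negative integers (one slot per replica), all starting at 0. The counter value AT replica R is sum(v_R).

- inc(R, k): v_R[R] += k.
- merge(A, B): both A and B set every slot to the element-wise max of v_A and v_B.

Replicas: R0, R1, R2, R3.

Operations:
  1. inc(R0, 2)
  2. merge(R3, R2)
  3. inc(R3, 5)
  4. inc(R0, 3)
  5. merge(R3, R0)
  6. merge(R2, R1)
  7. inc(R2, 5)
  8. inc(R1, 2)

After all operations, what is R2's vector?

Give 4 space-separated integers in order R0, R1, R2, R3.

Op 1: inc R0 by 2 -> R0=(2,0,0,0) value=2
Op 2: merge R3<->R2 -> R3=(0,0,0,0) R2=(0,0,0,0)
Op 3: inc R3 by 5 -> R3=(0,0,0,5) value=5
Op 4: inc R0 by 3 -> R0=(5,0,0,0) value=5
Op 5: merge R3<->R0 -> R3=(5,0,0,5) R0=(5,0,0,5)
Op 6: merge R2<->R1 -> R2=(0,0,0,0) R1=(0,0,0,0)
Op 7: inc R2 by 5 -> R2=(0,0,5,0) value=5
Op 8: inc R1 by 2 -> R1=(0,2,0,0) value=2

Answer: 0 0 5 0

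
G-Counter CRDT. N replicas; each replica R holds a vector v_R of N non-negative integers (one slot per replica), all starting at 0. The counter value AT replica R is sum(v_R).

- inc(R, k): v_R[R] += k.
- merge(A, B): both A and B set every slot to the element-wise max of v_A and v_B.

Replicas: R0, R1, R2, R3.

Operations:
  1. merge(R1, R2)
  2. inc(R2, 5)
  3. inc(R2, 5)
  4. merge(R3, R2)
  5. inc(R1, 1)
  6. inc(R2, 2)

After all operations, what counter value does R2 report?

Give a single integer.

Op 1: merge R1<->R2 -> R1=(0,0,0,0) R2=(0,0,0,0)
Op 2: inc R2 by 5 -> R2=(0,0,5,0) value=5
Op 3: inc R2 by 5 -> R2=(0,0,10,0) value=10
Op 4: merge R3<->R2 -> R3=(0,0,10,0) R2=(0,0,10,0)
Op 5: inc R1 by 1 -> R1=(0,1,0,0) value=1
Op 6: inc R2 by 2 -> R2=(0,0,12,0) value=12

Answer: 12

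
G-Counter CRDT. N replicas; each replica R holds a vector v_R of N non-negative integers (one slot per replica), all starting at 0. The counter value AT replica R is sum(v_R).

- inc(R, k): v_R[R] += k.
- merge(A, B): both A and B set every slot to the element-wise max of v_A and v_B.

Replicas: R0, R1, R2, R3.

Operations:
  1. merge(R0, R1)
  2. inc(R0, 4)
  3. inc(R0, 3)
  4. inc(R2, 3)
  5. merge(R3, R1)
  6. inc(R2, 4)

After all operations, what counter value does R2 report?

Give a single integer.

Op 1: merge R0<->R1 -> R0=(0,0,0,0) R1=(0,0,0,0)
Op 2: inc R0 by 4 -> R0=(4,0,0,0) value=4
Op 3: inc R0 by 3 -> R0=(7,0,0,0) value=7
Op 4: inc R2 by 3 -> R2=(0,0,3,0) value=3
Op 5: merge R3<->R1 -> R3=(0,0,0,0) R1=(0,0,0,0)
Op 6: inc R2 by 4 -> R2=(0,0,7,0) value=7

Answer: 7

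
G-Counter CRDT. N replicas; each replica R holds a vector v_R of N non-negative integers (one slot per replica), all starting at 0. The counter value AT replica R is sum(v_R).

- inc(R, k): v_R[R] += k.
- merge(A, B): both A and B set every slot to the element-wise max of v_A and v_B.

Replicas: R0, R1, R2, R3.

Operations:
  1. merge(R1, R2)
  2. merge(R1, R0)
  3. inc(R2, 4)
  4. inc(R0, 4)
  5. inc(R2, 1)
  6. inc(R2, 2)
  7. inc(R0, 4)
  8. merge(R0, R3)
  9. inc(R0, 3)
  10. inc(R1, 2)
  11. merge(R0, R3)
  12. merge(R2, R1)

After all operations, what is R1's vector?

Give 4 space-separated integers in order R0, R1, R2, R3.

Answer: 0 2 7 0

Derivation:
Op 1: merge R1<->R2 -> R1=(0,0,0,0) R2=(0,0,0,0)
Op 2: merge R1<->R0 -> R1=(0,0,0,0) R0=(0,0,0,0)
Op 3: inc R2 by 4 -> R2=(0,0,4,0) value=4
Op 4: inc R0 by 4 -> R0=(4,0,0,0) value=4
Op 5: inc R2 by 1 -> R2=(0,0,5,0) value=5
Op 6: inc R2 by 2 -> R2=(0,0,7,0) value=7
Op 7: inc R0 by 4 -> R0=(8,0,0,0) value=8
Op 8: merge R0<->R3 -> R0=(8,0,0,0) R3=(8,0,0,0)
Op 9: inc R0 by 3 -> R0=(11,0,0,0) value=11
Op 10: inc R1 by 2 -> R1=(0,2,0,0) value=2
Op 11: merge R0<->R3 -> R0=(11,0,0,0) R3=(11,0,0,0)
Op 12: merge R2<->R1 -> R2=(0,2,7,0) R1=(0,2,7,0)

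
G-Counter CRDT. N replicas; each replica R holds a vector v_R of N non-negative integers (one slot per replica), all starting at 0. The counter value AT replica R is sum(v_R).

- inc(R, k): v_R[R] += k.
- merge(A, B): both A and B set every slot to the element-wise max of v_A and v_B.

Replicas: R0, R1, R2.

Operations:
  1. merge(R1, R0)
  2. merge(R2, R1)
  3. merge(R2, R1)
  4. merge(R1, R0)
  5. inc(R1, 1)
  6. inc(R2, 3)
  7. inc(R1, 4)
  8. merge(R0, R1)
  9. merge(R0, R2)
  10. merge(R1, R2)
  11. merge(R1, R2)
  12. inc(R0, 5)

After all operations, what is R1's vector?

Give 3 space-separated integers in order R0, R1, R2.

Op 1: merge R1<->R0 -> R1=(0,0,0) R0=(0,0,0)
Op 2: merge R2<->R1 -> R2=(0,0,0) R1=(0,0,0)
Op 3: merge R2<->R1 -> R2=(0,0,0) R1=(0,0,0)
Op 4: merge R1<->R0 -> R1=(0,0,0) R0=(0,0,0)
Op 5: inc R1 by 1 -> R1=(0,1,0) value=1
Op 6: inc R2 by 3 -> R2=(0,0,3) value=3
Op 7: inc R1 by 4 -> R1=(0,5,0) value=5
Op 8: merge R0<->R1 -> R0=(0,5,0) R1=(0,5,0)
Op 9: merge R0<->R2 -> R0=(0,5,3) R2=(0,5,3)
Op 10: merge R1<->R2 -> R1=(0,5,3) R2=(0,5,3)
Op 11: merge R1<->R2 -> R1=(0,5,3) R2=(0,5,3)
Op 12: inc R0 by 5 -> R0=(5,5,3) value=13

Answer: 0 5 3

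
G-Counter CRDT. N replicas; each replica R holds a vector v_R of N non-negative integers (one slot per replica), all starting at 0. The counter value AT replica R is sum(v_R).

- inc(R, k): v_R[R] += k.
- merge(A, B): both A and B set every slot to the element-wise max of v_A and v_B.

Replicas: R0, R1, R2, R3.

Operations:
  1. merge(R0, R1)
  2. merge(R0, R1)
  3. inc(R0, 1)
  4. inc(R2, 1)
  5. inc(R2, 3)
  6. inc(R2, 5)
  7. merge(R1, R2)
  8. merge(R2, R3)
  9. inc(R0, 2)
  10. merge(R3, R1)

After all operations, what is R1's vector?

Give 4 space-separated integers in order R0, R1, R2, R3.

Op 1: merge R0<->R1 -> R0=(0,0,0,0) R1=(0,0,0,0)
Op 2: merge R0<->R1 -> R0=(0,0,0,0) R1=(0,0,0,0)
Op 3: inc R0 by 1 -> R0=(1,0,0,0) value=1
Op 4: inc R2 by 1 -> R2=(0,0,1,0) value=1
Op 5: inc R2 by 3 -> R2=(0,0,4,0) value=4
Op 6: inc R2 by 5 -> R2=(0,0,9,0) value=9
Op 7: merge R1<->R2 -> R1=(0,0,9,0) R2=(0,0,9,0)
Op 8: merge R2<->R3 -> R2=(0,0,9,0) R3=(0,0,9,0)
Op 9: inc R0 by 2 -> R0=(3,0,0,0) value=3
Op 10: merge R3<->R1 -> R3=(0,0,9,0) R1=(0,0,9,0)

Answer: 0 0 9 0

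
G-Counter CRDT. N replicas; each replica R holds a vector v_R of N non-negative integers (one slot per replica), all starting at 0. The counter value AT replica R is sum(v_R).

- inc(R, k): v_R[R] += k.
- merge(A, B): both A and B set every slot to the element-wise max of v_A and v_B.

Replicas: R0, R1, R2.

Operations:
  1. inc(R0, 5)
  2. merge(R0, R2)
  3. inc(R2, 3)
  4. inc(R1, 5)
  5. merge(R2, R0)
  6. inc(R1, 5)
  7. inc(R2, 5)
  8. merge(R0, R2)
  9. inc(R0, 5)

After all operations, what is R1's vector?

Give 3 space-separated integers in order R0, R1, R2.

Answer: 0 10 0

Derivation:
Op 1: inc R0 by 5 -> R0=(5,0,0) value=5
Op 2: merge R0<->R2 -> R0=(5,0,0) R2=(5,0,0)
Op 3: inc R2 by 3 -> R2=(5,0,3) value=8
Op 4: inc R1 by 5 -> R1=(0,5,0) value=5
Op 5: merge R2<->R0 -> R2=(5,0,3) R0=(5,0,3)
Op 6: inc R1 by 5 -> R1=(0,10,0) value=10
Op 7: inc R2 by 5 -> R2=(5,0,8) value=13
Op 8: merge R0<->R2 -> R0=(5,0,8) R2=(5,0,8)
Op 9: inc R0 by 5 -> R0=(10,0,8) value=18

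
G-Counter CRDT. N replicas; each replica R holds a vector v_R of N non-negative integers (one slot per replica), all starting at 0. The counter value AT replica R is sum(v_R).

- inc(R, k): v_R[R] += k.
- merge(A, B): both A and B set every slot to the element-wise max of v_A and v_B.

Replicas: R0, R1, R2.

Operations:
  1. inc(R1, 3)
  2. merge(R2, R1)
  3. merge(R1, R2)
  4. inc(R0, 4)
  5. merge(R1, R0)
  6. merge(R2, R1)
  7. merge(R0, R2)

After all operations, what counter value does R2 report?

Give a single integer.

Answer: 7

Derivation:
Op 1: inc R1 by 3 -> R1=(0,3,0) value=3
Op 2: merge R2<->R1 -> R2=(0,3,0) R1=(0,3,0)
Op 3: merge R1<->R2 -> R1=(0,3,0) R2=(0,3,0)
Op 4: inc R0 by 4 -> R0=(4,0,0) value=4
Op 5: merge R1<->R0 -> R1=(4,3,0) R0=(4,3,0)
Op 6: merge R2<->R1 -> R2=(4,3,0) R1=(4,3,0)
Op 7: merge R0<->R2 -> R0=(4,3,0) R2=(4,3,0)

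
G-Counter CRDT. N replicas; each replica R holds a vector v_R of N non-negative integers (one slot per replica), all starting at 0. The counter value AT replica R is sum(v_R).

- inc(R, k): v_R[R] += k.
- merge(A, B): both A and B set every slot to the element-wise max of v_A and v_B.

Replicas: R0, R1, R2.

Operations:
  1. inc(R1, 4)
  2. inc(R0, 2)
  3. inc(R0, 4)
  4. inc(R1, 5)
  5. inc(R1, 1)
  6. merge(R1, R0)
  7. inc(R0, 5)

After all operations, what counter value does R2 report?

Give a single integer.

Op 1: inc R1 by 4 -> R1=(0,4,0) value=4
Op 2: inc R0 by 2 -> R0=(2,0,0) value=2
Op 3: inc R0 by 4 -> R0=(6,0,0) value=6
Op 4: inc R1 by 5 -> R1=(0,9,0) value=9
Op 5: inc R1 by 1 -> R1=(0,10,0) value=10
Op 6: merge R1<->R0 -> R1=(6,10,0) R0=(6,10,0)
Op 7: inc R0 by 5 -> R0=(11,10,0) value=21

Answer: 0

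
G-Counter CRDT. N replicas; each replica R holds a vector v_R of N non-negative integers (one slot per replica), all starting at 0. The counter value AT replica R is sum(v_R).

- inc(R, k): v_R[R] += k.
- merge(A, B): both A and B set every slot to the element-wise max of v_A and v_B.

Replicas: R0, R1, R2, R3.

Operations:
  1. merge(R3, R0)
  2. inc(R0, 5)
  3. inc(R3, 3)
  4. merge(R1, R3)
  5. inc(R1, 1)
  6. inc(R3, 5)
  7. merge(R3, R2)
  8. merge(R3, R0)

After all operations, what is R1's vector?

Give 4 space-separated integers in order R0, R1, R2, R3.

Answer: 0 1 0 3

Derivation:
Op 1: merge R3<->R0 -> R3=(0,0,0,0) R0=(0,0,0,0)
Op 2: inc R0 by 5 -> R0=(5,0,0,0) value=5
Op 3: inc R3 by 3 -> R3=(0,0,0,3) value=3
Op 4: merge R1<->R3 -> R1=(0,0,0,3) R3=(0,0,0,3)
Op 5: inc R1 by 1 -> R1=(0,1,0,3) value=4
Op 6: inc R3 by 5 -> R3=(0,0,0,8) value=8
Op 7: merge R3<->R2 -> R3=(0,0,0,8) R2=(0,0,0,8)
Op 8: merge R3<->R0 -> R3=(5,0,0,8) R0=(5,0,0,8)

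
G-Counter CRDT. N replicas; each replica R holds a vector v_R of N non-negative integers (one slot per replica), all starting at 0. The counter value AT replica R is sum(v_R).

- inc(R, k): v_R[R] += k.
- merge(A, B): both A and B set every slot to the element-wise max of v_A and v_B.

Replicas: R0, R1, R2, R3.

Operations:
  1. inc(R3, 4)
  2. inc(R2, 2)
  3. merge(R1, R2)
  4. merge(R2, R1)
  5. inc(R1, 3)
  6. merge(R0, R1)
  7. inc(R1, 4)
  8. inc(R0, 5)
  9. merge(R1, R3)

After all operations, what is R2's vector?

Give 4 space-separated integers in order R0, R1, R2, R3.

Answer: 0 0 2 0

Derivation:
Op 1: inc R3 by 4 -> R3=(0,0,0,4) value=4
Op 2: inc R2 by 2 -> R2=(0,0,2,0) value=2
Op 3: merge R1<->R2 -> R1=(0,0,2,0) R2=(0,0,2,0)
Op 4: merge R2<->R1 -> R2=(0,0,2,0) R1=(0,0,2,0)
Op 5: inc R1 by 3 -> R1=(0,3,2,0) value=5
Op 6: merge R0<->R1 -> R0=(0,3,2,0) R1=(0,3,2,0)
Op 7: inc R1 by 4 -> R1=(0,7,2,0) value=9
Op 8: inc R0 by 5 -> R0=(5,3,2,0) value=10
Op 9: merge R1<->R3 -> R1=(0,7,2,4) R3=(0,7,2,4)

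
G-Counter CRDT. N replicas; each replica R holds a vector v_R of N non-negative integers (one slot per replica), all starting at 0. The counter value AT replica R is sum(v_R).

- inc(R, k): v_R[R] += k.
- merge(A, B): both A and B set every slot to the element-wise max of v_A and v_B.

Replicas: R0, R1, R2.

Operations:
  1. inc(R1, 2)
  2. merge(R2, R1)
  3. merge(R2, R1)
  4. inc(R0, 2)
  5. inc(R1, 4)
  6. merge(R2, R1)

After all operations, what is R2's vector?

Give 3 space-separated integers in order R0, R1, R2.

Op 1: inc R1 by 2 -> R1=(0,2,0) value=2
Op 2: merge R2<->R1 -> R2=(0,2,0) R1=(0,2,0)
Op 3: merge R2<->R1 -> R2=(0,2,0) R1=(0,2,0)
Op 4: inc R0 by 2 -> R0=(2,0,0) value=2
Op 5: inc R1 by 4 -> R1=(0,6,0) value=6
Op 6: merge R2<->R1 -> R2=(0,6,0) R1=(0,6,0)

Answer: 0 6 0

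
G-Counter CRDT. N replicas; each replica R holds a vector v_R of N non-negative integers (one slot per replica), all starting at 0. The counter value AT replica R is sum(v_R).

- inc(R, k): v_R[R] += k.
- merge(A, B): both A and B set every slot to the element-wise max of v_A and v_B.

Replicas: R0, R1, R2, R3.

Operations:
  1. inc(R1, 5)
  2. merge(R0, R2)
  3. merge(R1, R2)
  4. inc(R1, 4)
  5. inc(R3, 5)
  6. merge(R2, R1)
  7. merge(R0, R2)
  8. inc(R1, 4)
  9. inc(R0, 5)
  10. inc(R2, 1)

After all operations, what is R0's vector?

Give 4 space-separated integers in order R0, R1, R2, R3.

Answer: 5 9 0 0

Derivation:
Op 1: inc R1 by 5 -> R1=(0,5,0,0) value=5
Op 2: merge R0<->R2 -> R0=(0,0,0,0) R2=(0,0,0,0)
Op 3: merge R1<->R2 -> R1=(0,5,0,0) R2=(0,5,0,0)
Op 4: inc R1 by 4 -> R1=(0,9,0,0) value=9
Op 5: inc R3 by 5 -> R3=(0,0,0,5) value=5
Op 6: merge R2<->R1 -> R2=(0,9,0,0) R1=(0,9,0,0)
Op 7: merge R0<->R2 -> R0=(0,9,0,0) R2=(0,9,0,0)
Op 8: inc R1 by 4 -> R1=(0,13,0,0) value=13
Op 9: inc R0 by 5 -> R0=(5,9,0,0) value=14
Op 10: inc R2 by 1 -> R2=(0,9,1,0) value=10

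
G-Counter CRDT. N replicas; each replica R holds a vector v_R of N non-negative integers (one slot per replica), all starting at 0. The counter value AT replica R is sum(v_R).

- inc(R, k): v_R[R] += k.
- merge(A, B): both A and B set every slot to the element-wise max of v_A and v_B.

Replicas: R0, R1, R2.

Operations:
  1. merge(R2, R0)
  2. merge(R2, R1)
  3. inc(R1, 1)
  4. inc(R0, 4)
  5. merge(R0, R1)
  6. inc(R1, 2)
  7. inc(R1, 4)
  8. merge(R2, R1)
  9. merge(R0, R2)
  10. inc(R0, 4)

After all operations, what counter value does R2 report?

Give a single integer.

Answer: 11

Derivation:
Op 1: merge R2<->R0 -> R2=(0,0,0) R0=(0,0,0)
Op 2: merge R2<->R1 -> R2=(0,0,0) R1=(0,0,0)
Op 3: inc R1 by 1 -> R1=(0,1,0) value=1
Op 4: inc R0 by 4 -> R0=(4,0,0) value=4
Op 5: merge R0<->R1 -> R0=(4,1,0) R1=(4,1,0)
Op 6: inc R1 by 2 -> R1=(4,3,0) value=7
Op 7: inc R1 by 4 -> R1=(4,7,0) value=11
Op 8: merge R2<->R1 -> R2=(4,7,0) R1=(4,7,0)
Op 9: merge R0<->R2 -> R0=(4,7,0) R2=(4,7,0)
Op 10: inc R0 by 4 -> R0=(8,7,0) value=15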